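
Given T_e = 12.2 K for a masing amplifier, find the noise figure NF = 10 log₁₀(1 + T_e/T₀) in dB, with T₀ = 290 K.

F = 1 + T_e/T₀ = 1 + 12.2/290 = 1.04207
NF = 10 log₁₀(1.04207) = 0.179 dB

0.179 dB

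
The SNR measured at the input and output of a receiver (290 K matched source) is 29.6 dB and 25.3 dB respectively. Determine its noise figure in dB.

4.3 dB

NF (dB) = SNR_in(dB) − SNR_out(dB) when the source is at T₀
NF = 29.6 − 25.3 = 4.3 dB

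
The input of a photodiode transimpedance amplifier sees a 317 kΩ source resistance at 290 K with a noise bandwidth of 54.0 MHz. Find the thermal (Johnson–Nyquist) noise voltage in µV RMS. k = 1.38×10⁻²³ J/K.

523 µV

V_n = √(4kTRB)
4kTRB = 4 × 1.38×10⁻²³ × 290 × 3.17×10⁵ × 5.40×10⁷ = 2.74×10⁻⁷ V²
V_n = √(2.74×10⁻⁷) = 5.23×10⁻⁴ V = 523 µV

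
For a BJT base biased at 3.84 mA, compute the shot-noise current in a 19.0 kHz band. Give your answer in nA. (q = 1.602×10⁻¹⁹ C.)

I_n = √(2qI·B)
2qI·B = 2 × 1.602×10⁻¹⁹ × 3.84×10⁻³ × 1.90×10⁴ = 2.34×10⁻¹⁷ A²
I_n = √(2.34×10⁻¹⁷) = 4.83×10⁻⁹ A = 4.83 nA

4.83 nA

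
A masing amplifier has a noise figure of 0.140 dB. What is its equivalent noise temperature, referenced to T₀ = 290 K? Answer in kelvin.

9.50 K

F = 10^(0.140/10) = 1.03276
T_e = (F − 1)·T₀ = (1.03276 − 1) × 290 = 9.50 K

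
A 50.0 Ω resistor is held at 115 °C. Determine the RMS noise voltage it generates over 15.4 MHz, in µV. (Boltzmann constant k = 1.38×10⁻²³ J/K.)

4.06 µV

T = 115 °C + 273.15 = 388.15 K
V_n = √(4kTRB)
4kTRB = 4 × 1.38×10⁻²³ × 388.15 × 5.00×10¹ × 1.54×10⁷ = 1.65×10⁻¹¹ V²
V_n = √(1.65×10⁻¹¹) = 4.06×10⁻⁶ V = 4.06 µV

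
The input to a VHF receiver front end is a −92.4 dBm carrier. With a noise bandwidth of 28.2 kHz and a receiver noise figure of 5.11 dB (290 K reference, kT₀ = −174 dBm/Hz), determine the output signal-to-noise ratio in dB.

32.0 dB

Noise floor: N = −174 + 10 log₁₀(B) + NF
10 log₁₀(2.82×10⁴) = 44.5 dB
N = −174 + 44.5 + 5.11 = −124.39 dBm
SNR = P_sig − N = −92.4 − (−124.39) = 31.99 dB → 32.0 dB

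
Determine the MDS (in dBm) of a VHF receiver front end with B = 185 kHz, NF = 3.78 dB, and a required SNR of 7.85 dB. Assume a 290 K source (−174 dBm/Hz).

−109.7 dBm

Sensitivity = −174 + 10 log₁₀(B) + NF + SNR_min
= −174 + 52.67 + 3.78 + 7.85
= −109.70 dBm → −109.7 dBm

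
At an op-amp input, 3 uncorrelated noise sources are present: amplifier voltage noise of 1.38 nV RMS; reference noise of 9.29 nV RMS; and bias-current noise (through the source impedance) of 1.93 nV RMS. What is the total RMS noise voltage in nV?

9.59 nV

Uncorrelated sources add in power (mean-square): V_tot = √(ΣV_i²)
V_tot = √[(1.38×10⁻⁹)² + (9.29×10⁻⁹)² + (1.93×10⁻⁹)²] = 9.59×10⁻⁹ V = 9.59 nV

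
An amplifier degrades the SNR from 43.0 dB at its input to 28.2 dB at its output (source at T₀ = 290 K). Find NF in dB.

14.8 dB

NF (dB) = SNR_in(dB) − SNR_out(dB) when the source is at T₀
NF = 43.0 − 28.2 = 14.8 dB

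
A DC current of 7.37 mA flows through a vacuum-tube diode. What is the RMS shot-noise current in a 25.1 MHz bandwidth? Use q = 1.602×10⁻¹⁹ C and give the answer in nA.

243 nA

I_n = √(2qI·B)
2qI·B = 2 × 1.602×10⁻¹⁹ × 7.37×10⁻³ × 2.51×10⁷ = 5.93×10⁻¹⁴ A²
I_n = √(5.93×10⁻¹⁴) = 2.43×10⁻⁷ A = 243 nA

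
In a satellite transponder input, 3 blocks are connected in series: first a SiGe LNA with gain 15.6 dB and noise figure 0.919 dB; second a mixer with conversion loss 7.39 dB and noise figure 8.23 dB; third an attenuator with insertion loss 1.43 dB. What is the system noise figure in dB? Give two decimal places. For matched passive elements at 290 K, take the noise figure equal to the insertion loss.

Convert to linear (a loss of L dB is a gain of −L dB): F_i = 10^(NF_i/10), G_i = 10^(G_i,dB/10)
  Stage 1: F_1 = 10^(0.919/10) = 1.236, G_1 = 10^(15.6/10) = 36.31
  Stage 2: F_2 = 10^(8.23/10) = 6.653, G_2 = 10^(−7.39/10) = 0.1824
  Stage 3: F_3 = 10^(1.43/10) = 1.390, G_3 = 10^(−1.43/10) = 0.7194
Friis cascade:
  F = 1.236 + (6.653 − 1)/36.31 + (1.390 − 1)/6.622 = 1.450
NF = 10 log₁₀(1.450) = 1.61 dB

1.61 dB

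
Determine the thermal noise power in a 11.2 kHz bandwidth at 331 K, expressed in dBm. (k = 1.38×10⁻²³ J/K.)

P_n = kTB = 1.38×10⁻²³ × 331 × 1.12×10⁴ = 5.12×10⁻¹⁷ W
In dBm: 10 log₁₀(5.12×10⁻¹⁷ / 10⁻³) = −132.9 dBm

−132.9 dBm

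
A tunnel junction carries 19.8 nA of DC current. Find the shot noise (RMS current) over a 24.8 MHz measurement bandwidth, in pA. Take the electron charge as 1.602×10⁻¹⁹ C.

I_n = √(2qI·B)
2qI·B = 2 × 1.602×10⁻¹⁹ × 1.98×10⁻⁸ × 2.48×10⁷ = 1.57×10⁻¹⁹ A²
I_n = √(1.57×10⁻¹⁹) = 3.97×10⁻¹⁰ A = 397 pA

397 pA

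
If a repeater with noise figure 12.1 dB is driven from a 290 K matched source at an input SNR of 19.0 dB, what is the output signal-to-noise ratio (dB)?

By definition F = SNR_in/SNR_out, so in dB: SNR_out = SNR_in − NF
SNR_out = 19.0 − 12.1 = 6.9 dB

6.9 dB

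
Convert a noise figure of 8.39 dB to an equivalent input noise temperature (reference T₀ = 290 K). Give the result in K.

F = 10^(8.39/10) = 6.9024
T_e = (F − 1)·T₀ = (6.9024 − 1) × 290 = 1712 K

1712 K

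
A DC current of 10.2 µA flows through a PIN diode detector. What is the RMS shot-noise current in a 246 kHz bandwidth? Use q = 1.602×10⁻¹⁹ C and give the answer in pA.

I_n = √(2qI·B)
2qI·B = 2 × 1.602×10⁻¹⁹ × 1.02×10⁻⁵ × 2.46×10⁵ = 8.04×10⁻¹⁹ A²
I_n = √(8.04×10⁻¹⁹) = 8.97×10⁻¹⁰ A = 897 pA

897 pA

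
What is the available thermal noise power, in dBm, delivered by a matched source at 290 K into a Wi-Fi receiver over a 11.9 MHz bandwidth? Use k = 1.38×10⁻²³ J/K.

P_n = kTB = 1.38×10⁻²³ × 290 × 1.19×10⁷ = 4.76×10⁻¹⁴ W
In dBm: 10 log₁₀(4.76×10⁻¹⁴ / 10⁻³) = −103.2 dBm

−103.2 dBm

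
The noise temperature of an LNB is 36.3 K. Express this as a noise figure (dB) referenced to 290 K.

0.512 dB

F = 1 + T_e/T₀ = 1 + 36.3/290 = 1.12517
NF = 10 log₁₀(1.12517) = 0.512 dB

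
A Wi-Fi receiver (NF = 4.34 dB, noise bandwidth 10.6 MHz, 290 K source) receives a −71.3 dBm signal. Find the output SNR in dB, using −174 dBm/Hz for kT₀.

28.1 dB

Noise floor: N = −174 + 10 log₁₀(B) + NF
10 log₁₀(1.06×10⁷) = 70.25 dB
N = −174 + 70.25 + 4.34 = −99.41 dBm
SNR = P_sig − N = −71.3 − (−99.41) = 28.11 dB → 28.1 dB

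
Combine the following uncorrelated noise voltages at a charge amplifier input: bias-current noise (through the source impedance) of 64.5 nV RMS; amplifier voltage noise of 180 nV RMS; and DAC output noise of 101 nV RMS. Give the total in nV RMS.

216 nV

Uncorrelated sources add in power (mean-square): V_tot = √(ΣV_i²)
V_tot = √[(6.45×10⁻⁸)² + (1.80×10⁻⁷)² + (1.01×10⁻⁷)²] = 2.16×10⁻⁷ V = 216 nV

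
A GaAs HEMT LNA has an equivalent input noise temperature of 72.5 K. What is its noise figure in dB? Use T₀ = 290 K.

F = 1 + T_e/T₀ = 1 + 72.5/290 = 1.25
NF = 10 log₁₀(1.25) = 0.969 dB

0.969 dB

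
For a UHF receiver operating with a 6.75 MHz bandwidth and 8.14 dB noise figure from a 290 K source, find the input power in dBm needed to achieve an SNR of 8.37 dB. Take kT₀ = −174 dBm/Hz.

−89.2 dBm

Sensitivity = −174 + 10 log₁₀(B) + NF + SNR_min
= −174 + 68.29 + 8.14 + 8.37
= −89.20 dBm → −89.2 dBm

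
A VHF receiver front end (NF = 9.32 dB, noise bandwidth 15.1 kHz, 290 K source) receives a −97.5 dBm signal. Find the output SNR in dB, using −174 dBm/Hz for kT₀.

25.4 dB

Noise floor: N = −174 + 10 log₁₀(B) + NF
10 log₁₀(1.51×10⁴) = 41.79 dB
N = −174 + 41.79 + 9.32 = −122.89 dBm
SNR = P_sig − N = −97.5 − (−122.89) = 25.39 dB → 25.4 dB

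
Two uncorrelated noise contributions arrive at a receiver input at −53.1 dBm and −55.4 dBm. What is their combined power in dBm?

−51.1 dBm

Convert to linear, add, convert back:
P₁ = 4.90×10⁻⁹ W, P₂ = 2.88×10⁻⁹ W
P_tot = 7.78×10⁻⁹ W → 10 log₁₀(P_tot / 10⁻³) = −51.1 dBm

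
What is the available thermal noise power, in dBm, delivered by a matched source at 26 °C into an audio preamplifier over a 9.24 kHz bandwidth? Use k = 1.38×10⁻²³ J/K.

T = 26 °C + 273.15 = 299.15 K
P_n = kTB = 1.38×10⁻²³ × 299.15 × 9.24×10³ = 3.81×10⁻¹⁷ W
In dBm: 10 log₁₀(3.81×10⁻¹⁷ / 10⁻³) = −134.2 dBm

−134.2 dBm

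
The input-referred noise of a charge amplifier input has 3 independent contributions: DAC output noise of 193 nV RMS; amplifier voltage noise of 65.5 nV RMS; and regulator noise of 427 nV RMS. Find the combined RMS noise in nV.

473 nV

Uncorrelated sources add in power (mean-square): V_tot = √(ΣV_i²)
V_tot = √[(1.93×10⁻⁷)² + (6.55×10⁻⁸)² + (4.27×10⁻⁷)²] = 4.73×10⁻⁷ V = 473 nV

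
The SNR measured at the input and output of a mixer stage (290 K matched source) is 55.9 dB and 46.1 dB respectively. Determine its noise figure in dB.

NF (dB) = SNR_in(dB) − SNR_out(dB) when the source is at T₀
NF = 55.9 − 46.1 = 9.8 dB

9.8 dB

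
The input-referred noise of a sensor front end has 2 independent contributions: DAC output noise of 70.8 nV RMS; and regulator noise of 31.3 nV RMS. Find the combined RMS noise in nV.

77.4 nV

Uncorrelated sources add in power (mean-square): V_tot = √(ΣV_i²)
V_tot = √[(7.08×10⁻⁸)² + (3.13×10⁻⁸)²] = 7.74×10⁻⁸ V = 77.4 nV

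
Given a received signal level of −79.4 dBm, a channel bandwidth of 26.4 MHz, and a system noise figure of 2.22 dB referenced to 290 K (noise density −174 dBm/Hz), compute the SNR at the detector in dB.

Noise floor: N = −174 + 10 log₁₀(B) + NF
10 log₁₀(2.64×10⁷) = 74.22 dB
N = −174 + 74.22 + 2.22 = −97.56 dBm
SNR = P_sig − N = −79.4 − (−97.56) = 18.16 dB → 18.2 dB

18.2 dB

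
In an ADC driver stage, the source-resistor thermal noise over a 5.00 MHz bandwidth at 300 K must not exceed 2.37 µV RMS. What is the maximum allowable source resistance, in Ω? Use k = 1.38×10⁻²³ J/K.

67.8 Ω

Johnson–Nyquist: V_n = √(4kTRB) ⇒ R = V_n² / (4kTB)
4kTB = 4 × 1.38×10⁻²³ × 300 × 5.00×10⁶ = 8.28×10⁻¹⁴
R = (2.37×10⁻⁶)² / 8.28×10⁻¹⁴ = 6.78×10¹ Ω = 67.8 Ω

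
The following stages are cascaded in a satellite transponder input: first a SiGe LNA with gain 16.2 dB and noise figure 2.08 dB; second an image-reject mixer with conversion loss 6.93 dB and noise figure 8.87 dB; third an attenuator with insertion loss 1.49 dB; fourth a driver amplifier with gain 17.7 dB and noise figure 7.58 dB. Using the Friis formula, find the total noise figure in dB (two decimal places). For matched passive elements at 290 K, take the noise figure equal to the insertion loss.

4.17 dB

Convert to linear (a loss of L dB is a gain of −L dB): F_i = 10^(NF_i/10), G_i = 10^(G_i,dB/10)
  Stage 1: F_1 = 10^(2.08/10) = 1.614, G_1 = 10^(16.2/10) = 41.69
  Stage 2: F_2 = 10^(8.87/10) = 7.709, G_2 = 10^(−6.93/10) = 0.2028
  Stage 3: F_3 = 10^(1.49/10) = 1.409, G_3 = 10^(−1.49/10) = 0.7096
  Stage 4: F_4 = 10^(7.58/10) = 5.728, G_4 = 10^(17.7/10) = 58.88
Friis cascade:
  F = 1.614 + (7.709 − 1)/41.69 + (1.409 − 1)/8.453 + (5.728 − 1)/5.998 = 2.612
NF = 10 log₁₀(2.612) = 4.17 dB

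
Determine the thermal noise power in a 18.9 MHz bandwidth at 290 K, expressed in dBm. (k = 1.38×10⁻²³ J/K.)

P_n = kTB = 1.38×10⁻²³ × 290 × 1.89×10⁷ = 7.56×10⁻¹⁴ W
In dBm: 10 log₁₀(7.56×10⁻¹⁴ / 10⁻³) = −101.2 dBm

−101.2 dBm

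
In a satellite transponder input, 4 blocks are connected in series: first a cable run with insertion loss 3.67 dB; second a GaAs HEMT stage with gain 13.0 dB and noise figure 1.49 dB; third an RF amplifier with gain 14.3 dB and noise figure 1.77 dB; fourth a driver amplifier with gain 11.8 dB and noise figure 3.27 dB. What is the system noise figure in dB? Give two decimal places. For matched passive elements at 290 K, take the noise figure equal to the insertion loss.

5.24 dB

Convert to linear (a loss of L dB is a gain of −L dB): F_i = 10^(NF_i/10), G_i = 10^(G_i,dB/10)
  Stage 1: F_1 = 10^(3.67/10) = 2.328, G_1 = 10^(−3.67/10) = 0.4295
  Stage 2: F_2 = 10^(1.49/10) = 1.409, G_2 = 10^(13.0/10) = 19.95
  Stage 3: F_3 = 10^(1.77/10) = 1.503, G_3 = 10^(14.3/10) = 26.92
  Stage 4: F_4 = 10^(3.27/10) = 2.123, G_4 = 10^(11.8/10) = 15.14
Friis cascade:
  F = 2.328 + (1.409 − 1)/0.4295 + (1.503 − 1)/8.570 + (2.123 − 1)/230.7 = 3.345
NF = 10 log₁₀(3.345) = 5.24 dB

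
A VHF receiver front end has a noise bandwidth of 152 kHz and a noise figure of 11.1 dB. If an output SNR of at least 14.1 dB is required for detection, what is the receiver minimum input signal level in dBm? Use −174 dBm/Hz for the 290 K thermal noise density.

Sensitivity = −174 + 10 log₁₀(B) + NF + SNR_min
= −174 + 51.82 + 11.1 + 14.1
= −96.98 dBm → −97.0 dBm

−97.0 dBm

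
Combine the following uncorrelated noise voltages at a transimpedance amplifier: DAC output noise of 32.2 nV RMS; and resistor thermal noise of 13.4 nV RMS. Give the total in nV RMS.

Uncorrelated sources add in power (mean-square): V_tot = √(ΣV_i²)
V_tot = √[(3.22×10⁻⁸)² + (1.34×10⁻⁸)²] = 3.49×10⁻⁸ V = 34.9 nV

34.9 nV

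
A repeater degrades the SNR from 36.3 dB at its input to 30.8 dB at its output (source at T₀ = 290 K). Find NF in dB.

5.5 dB

NF (dB) = SNR_in(dB) − SNR_out(dB) when the source is at T₀
NF = 36.3 − 30.8 = 5.5 dB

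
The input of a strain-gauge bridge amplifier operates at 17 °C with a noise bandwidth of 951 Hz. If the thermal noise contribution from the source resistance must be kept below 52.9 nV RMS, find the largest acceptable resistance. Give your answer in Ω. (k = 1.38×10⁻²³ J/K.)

T = 17 °C + 273.15 = 290.15 K
Johnson–Nyquist: V_n = √(4kTRB) ⇒ R = V_n² / (4kTB)
4kTB = 4 × 1.38×10⁻²³ × 290.15 × 9.51×10² = 1.52×10⁻¹⁷
R = (5.29×10⁻⁸)² / 1.52×10⁻¹⁷ = 1.84×10² Ω = 184 Ω

184 Ω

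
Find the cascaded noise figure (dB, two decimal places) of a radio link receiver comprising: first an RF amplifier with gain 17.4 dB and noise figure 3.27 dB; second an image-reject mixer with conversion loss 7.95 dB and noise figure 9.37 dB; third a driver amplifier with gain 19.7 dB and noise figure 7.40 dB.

4.43 dB

Convert to linear (a loss of L dB is a gain of −L dB): F_i = 10^(NF_i/10), G_i = 10^(G_i,dB/10)
  Stage 1: F_1 = 10^(3.27/10) = 2.123, G_1 = 10^(17.4/10) = 54.95
  Stage 2: F_2 = 10^(9.37/10) = 8.650, G_2 = 10^(−7.95/10) = 0.1603
  Stage 3: F_3 = 10^(7.40/10) = 5.495, G_3 = 10^(19.7/10) = 93.33
Friis cascade:
  F = 2.123 + (8.650 − 1)/54.95 + (5.495 − 1)/8.810 = 2.773
NF = 10 log₁₀(2.773) = 4.43 dB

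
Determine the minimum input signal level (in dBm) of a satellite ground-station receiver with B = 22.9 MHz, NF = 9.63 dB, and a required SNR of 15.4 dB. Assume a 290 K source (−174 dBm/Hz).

Sensitivity = −174 + 10 log₁₀(B) + NF + SNR_min
= −174 + 73.6 + 9.63 + 15.4
= −75.37 dBm → −75.4 dBm

−75.4 dBm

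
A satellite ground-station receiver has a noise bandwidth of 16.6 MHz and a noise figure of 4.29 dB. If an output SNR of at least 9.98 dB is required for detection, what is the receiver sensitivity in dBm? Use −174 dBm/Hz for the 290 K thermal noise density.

Sensitivity = −174 + 10 log₁₀(B) + NF + SNR_min
= −174 + 72.2 + 4.29 + 9.98
= −87.53 dBm → −87.5 dBm

−87.5 dBm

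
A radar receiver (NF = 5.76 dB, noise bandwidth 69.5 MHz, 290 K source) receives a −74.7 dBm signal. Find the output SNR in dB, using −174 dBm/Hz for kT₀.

15.1 dB

Noise floor: N = −174 + 10 log₁₀(B) + NF
10 log₁₀(6.95×10⁷) = 78.42 dB
N = −174 + 78.42 + 5.76 = −89.82 dBm
SNR = P_sig − N = −74.7 − (−89.82) = 15.12 dB → 15.1 dB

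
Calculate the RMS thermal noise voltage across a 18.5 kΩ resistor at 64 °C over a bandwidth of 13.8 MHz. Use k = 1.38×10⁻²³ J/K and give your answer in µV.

68.9 µV

T = 64 °C + 273.15 = 337.15 K
V_n = √(4kTRB)
4kTRB = 4 × 1.38×10⁻²³ × 337.15 × 1.85×10⁴ × 1.38×10⁷ = 4.75×10⁻⁹ V²
V_n = √(4.75×10⁻⁹) = 6.89×10⁻⁵ V = 68.9 µV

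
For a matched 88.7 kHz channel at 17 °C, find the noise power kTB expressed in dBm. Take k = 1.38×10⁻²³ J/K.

−124.5 dBm

T = 17 °C + 273.15 = 290.15 K
P_n = kTB = 1.38×10⁻²³ × 290.15 × 8.87×10⁴ = 3.55×10⁻¹⁶ W
In dBm: 10 log₁₀(3.55×10⁻¹⁶ / 10⁻³) = −124.5 dBm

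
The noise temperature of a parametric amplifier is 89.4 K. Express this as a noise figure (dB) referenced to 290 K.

F = 1 + T_e/T₀ = 1 + 89.4/290 = 1.30828
NF = 10 log₁₀(1.30828) = 1.17 dB

1.17 dB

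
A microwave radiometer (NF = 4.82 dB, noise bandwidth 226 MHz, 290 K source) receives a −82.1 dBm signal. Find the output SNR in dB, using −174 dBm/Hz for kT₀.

3.5 dB

Noise floor: N = −174 + 10 log₁₀(B) + NF
10 log₁₀(2.26×10⁸) = 83.54 dB
N = −174 + 83.54 + 4.82 = −85.64 dBm
SNR = P_sig − N = −82.1 − (−85.64) = 3.54 dB → 3.5 dB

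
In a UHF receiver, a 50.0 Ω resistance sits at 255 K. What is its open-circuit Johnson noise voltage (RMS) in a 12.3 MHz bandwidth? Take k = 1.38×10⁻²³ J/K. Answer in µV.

V_n = √(4kTRB)
4kTRB = 4 × 1.38×10⁻²³ × 255 × 5.00×10¹ × 1.23×10⁷ = 8.66×10⁻¹² V²
V_n = √(8.66×10⁻¹²) = 2.94×10⁻⁶ V = 2.94 µV

2.94 µV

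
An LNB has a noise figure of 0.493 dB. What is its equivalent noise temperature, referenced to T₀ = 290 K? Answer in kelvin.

34.9 K

F = 10^(0.493/10) = 1.12021
T_e = (F − 1)·T₀ = (1.12021 − 1) × 290 = 34.9 K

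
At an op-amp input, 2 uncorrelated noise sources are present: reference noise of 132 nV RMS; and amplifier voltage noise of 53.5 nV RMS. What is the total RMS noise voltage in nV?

142 nV

Uncorrelated sources add in power (mean-square): V_tot = √(ΣV_i²)
V_tot = √[(1.32×10⁻⁷)² + (5.35×10⁻⁸)²] = 1.42×10⁻⁷ V = 142 nV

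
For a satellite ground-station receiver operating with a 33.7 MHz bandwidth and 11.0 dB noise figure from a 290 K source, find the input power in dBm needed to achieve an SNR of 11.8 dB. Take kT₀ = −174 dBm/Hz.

−75.9 dBm

Sensitivity = −174 + 10 log₁₀(B) + NF + SNR_min
= −174 + 75.28 + 11.0 + 11.8
= −75.92 dBm → −75.9 dBm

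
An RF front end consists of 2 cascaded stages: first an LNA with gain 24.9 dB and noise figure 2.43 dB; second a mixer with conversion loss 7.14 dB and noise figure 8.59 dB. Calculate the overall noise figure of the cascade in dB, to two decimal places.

2.48 dB

Convert to linear (a loss of L dB is a gain of −L dB): F_i = 10^(NF_i/10), G_i = 10^(G_i,dB/10)
  Stage 1: F_1 = 10^(2.43/10) = 1.750, G_1 = 10^(24.9/10) = 309.0
  Stage 2: F_2 = 10^(8.59/10) = 7.228, G_2 = 10^(−7.14/10) = 0.1932
Friis cascade:
  F = 1.750 + (7.228 − 1)/309.0 = 1.770
NF = 10 log₁₀(1.770) = 2.48 dB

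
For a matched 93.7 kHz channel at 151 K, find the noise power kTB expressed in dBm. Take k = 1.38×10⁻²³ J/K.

P_n = kTB = 1.38×10⁻²³ × 151 × 9.37×10⁴ = 1.95×10⁻¹⁶ W
In dBm: 10 log₁₀(1.95×10⁻¹⁶ / 10⁻³) = −127.1 dBm

−127.1 dBm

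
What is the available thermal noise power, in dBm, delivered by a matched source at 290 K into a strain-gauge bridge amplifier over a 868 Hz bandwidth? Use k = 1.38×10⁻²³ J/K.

P_n = kTB = 1.38×10⁻²³ × 290 × 8.68×10² = 3.47×10⁻¹⁸ W
In dBm: 10 log₁₀(3.47×10⁻¹⁸ / 10⁻³) = −144.6 dBm

−144.6 dBm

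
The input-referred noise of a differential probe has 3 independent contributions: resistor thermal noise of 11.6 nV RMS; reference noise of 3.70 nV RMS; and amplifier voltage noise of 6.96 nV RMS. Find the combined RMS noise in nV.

Uncorrelated sources add in power (mean-square): V_tot = √(ΣV_i²)
V_tot = √[(1.16×10⁻⁸)² + (3.70×10⁻⁹)² + (6.96×10⁻⁹)²] = 1.40×10⁻⁸ V = 14.0 nV

14.0 nV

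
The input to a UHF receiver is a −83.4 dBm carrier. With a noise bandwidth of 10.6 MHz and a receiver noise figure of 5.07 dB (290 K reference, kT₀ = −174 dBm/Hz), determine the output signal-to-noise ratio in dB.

15.3 dB

Noise floor: N = −174 + 10 log₁₀(B) + NF
10 log₁₀(1.06×10⁷) = 70.25 dB
N = −174 + 70.25 + 5.07 = −98.68 dBm
SNR = P_sig − N = −83.4 − (−98.68) = 15.28 dB → 15.3 dB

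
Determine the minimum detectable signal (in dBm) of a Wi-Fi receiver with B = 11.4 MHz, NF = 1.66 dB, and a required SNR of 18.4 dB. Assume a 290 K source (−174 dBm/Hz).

Sensitivity = −174 + 10 log₁₀(B) + NF + SNR_min
= −174 + 70.57 + 1.66 + 18.4
= −83.37 dBm → −83.4 dBm

−83.4 dBm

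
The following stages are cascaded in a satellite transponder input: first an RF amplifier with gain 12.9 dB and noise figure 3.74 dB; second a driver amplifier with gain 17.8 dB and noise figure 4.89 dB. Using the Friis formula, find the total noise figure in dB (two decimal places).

3.93 dB

Convert to linear (a loss of L dB is a gain of −L dB): F_i = 10^(NF_i/10), G_i = 10^(G_i,dB/10)
  Stage 1: F_1 = 10^(3.74/10) = 2.366, G_1 = 10^(12.9/10) = 19.50
  Stage 2: F_2 = 10^(4.89/10) = 3.083, G_2 = 10^(17.8/10) = 60.26
Friis cascade:
  F = 2.366 + (3.083 − 1)/19.50 = 2.473
NF = 10 log₁₀(2.473) = 3.93 dB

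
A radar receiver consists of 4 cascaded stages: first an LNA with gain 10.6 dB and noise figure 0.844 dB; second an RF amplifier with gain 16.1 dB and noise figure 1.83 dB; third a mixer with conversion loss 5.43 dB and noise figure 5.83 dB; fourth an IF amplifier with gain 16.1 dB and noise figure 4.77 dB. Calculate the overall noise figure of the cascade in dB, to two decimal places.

Convert to linear (a loss of L dB is a gain of −L dB): F_i = 10^(NF_i/10), G_i = 10^(G_i,dB/10)
  Stage 1: F_1 = 10^(0.844/10) = 1.215, G_1 = 10^(10.6/10) = 11.48
  Stage 2: F_2 = 10^(1.83/10) = 1.524, G_2 = 10^(16.1/10) = 40.74
  Stage 3: F_3 = 10^(5.83/10) = 3.828, G_3 = 10^(−5.43/10) = 0.2864
  Stage 4: F_4 = 10^(4.77/10) = 2.999, G_4 = 10^(16.1/10) = 40.74
Friis cascade:
  F = 1.215 + (1.524 − 1)/11.48 + (3.828 − 1)/467.7 + (2.999 − 1)/134.0 = 1.281
NF = 10 log₁₀(1.281) = 1.08 dB

1.08 dB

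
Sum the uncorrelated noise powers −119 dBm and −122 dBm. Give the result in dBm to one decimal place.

−117.2 dBm

Convert to linear, add, convert back:
P₁ = 1.26×10⁻¹⁵ W, P₂ = 6.31×10⁻¹⁶ W
P_tot = 1.89×10⁻¹⁵ W → 10 log₁₀(P_tot / 10⁻³) = −117.2 dBm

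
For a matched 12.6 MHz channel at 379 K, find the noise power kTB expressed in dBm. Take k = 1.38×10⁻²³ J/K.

P_n = kTB = 1.38×10⁻²³ × 379 × 1.26×10⁷ = 6.59×10⁻¹⁴ W
In dBm: 10 log₁₀(6.59×10⁻¹⁴ / 10⁻³) = −101.8 dBm

−101.8 dBm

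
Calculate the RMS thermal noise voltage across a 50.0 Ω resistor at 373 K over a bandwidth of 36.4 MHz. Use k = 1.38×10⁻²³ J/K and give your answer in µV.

6.12 µV

V_n = √(4kTRB)
4kTRB = 4 × 1.38×10⁻²³ × 373 × 5.00×10¹ × 3.64×10⁷ = 3.75×10⁻¹¹ V²
V_n = √(3.75×10⁻¹¹) = 6.12×10⁻⁶ V = 6.12 µV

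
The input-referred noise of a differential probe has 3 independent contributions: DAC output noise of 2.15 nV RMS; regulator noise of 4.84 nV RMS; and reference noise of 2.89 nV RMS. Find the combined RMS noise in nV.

Uncorrelated sources add in power (mean-square): V_tot = √(ΣV_i²)
V_tot = √[(2.15×10⁻⁹)² + (4.84×10⁻⁹)² + (2.89×10⁻⁹)²] = 6.03×10⁻⁹ V = 6.03 nV

6.03 nV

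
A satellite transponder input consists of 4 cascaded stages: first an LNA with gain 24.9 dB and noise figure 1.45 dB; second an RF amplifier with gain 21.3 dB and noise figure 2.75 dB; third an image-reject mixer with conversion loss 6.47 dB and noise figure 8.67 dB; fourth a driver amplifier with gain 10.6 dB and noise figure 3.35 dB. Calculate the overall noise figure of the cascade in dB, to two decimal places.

1.46 dB

Convert to linear (a loss of L dB is a gain of −L dB): F_i = 10^(NF_i/10), G_i = 10^(G_i,dB/10)
  Stage 1: F_1 = 10^(1.45/10) = 1.396, G_1 = 10^(24.9/10) = 309.0
  Stage 2: F_2 = 10^(2.75/10) = 1.884, G_2 = 10^(21.3/10) = 134.9
  Stage 3: F_3 = 10^(8.67/10) = 7.362, G_3 = 10^(−6.47/10) = 0.2254
  Stage 4: F_4 = 10^(3.35/10) = 2.163, G_4 = 10^(10.6/10) = 11.48
Friis cascade:
  F = 1.396 + (1.884 − 1)/309.0 + (7.362 − 1)/4.169×10⁴ + (2.163 − 1)/9397 = 1.400
NF = 10 log₁₀(1.400) = 1.46 dB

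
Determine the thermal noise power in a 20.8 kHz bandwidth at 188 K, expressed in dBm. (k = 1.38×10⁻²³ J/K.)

−132.7 dBm

P_n = kTB = 1.38×10⁻²³ × 188 × 2.08×10⁴ = 5.40×10⁻¹⁷ W
In dBm: 10 log₁₀(5.40×10⁻¹⁷ / 10⁻³) = −132.7 dBm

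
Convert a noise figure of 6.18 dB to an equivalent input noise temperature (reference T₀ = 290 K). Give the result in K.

F = 10^(6.18/10) = 4.14954
T_e = (F − 1)·T₀ = (4.14954 − 1) × 290 = 913 K

913 K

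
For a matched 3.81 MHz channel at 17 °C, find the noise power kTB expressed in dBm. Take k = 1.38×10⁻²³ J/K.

−108.2 dBm

T = 17 °C + 273.15 = 290.15 K
P_n = kTB = 1.38×10⁻²³ × 290.15 × 3.81×10⁶ = 1.53×10⁻¹⁴ W
In dBm: 10 log₁₀(1.53×10⁻¹⁴ / 10⁻³) = −108.2 dBm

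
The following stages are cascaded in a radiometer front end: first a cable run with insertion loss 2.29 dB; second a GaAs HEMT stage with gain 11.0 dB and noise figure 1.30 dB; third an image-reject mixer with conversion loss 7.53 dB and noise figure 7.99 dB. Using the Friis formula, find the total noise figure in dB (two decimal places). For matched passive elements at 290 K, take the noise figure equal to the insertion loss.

Convert to linear (a loss of L dB is a gain of −L dB): F_i = 10^(NF_i/10), G_i = 10^(G_i,dB/10)
  Stage 1: F_1 = 10^(2.29/10) = 1.694, G_1 = 10^(−2.29/10) = 0.5902
  Stage 2: F_2 = 10^(1.30/10) = 1.349, G_2 = 10^(11.0/10) = 12.59
  Stage 3: F_3 = 10^(7.99/10) = 6.295, G_3 = 10^(−7.53/10) = 0.1766
Friis cascade:
  F = 1.694 + (1.349 − 1)/0.5902 + (6.295 − 1)/7.430 = 2.998
NF = 10 log₁₀(2.998) = 4.77 dB

4.77 dB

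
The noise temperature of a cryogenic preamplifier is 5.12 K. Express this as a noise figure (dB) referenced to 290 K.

0.076 dB

F = 1 + T_e/T₀ = 1 + 5.12/290 = 1.01766
NF = 10 log₁₀(1.01766) = 0.076 dB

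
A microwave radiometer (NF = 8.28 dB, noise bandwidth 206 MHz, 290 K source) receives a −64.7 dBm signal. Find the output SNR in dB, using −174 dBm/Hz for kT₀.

17.9 dB

Noise floor: N = −174 + 10 log₁₀(B) + NF
10 log₁₀(2.06×10⁸) = 83.14 dB
N = −174 + 83.14 + 8.28 = −82.58 dBm
SNR = P_sig − N = −64.7 − (−82.58) = 17.88 dB → 17.9 dB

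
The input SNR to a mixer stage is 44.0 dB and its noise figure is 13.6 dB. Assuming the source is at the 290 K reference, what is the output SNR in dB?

30.4 dB

By definition F = SNR_in/SNR_out, so in dB: SNR_out = SNR_in − NF
SNR_out = 44.0 − 13.6 = 30.4 dB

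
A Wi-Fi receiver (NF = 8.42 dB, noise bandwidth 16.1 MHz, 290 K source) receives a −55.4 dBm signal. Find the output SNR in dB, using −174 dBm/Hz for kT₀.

38.1 dB

Noise floor: N = −174 + 10 log₁₀(B) + NF
10 log₁₀(1.61×10⁷) = 72.07 dB
N = −174 + 72.07 + 8.42 = −93.51 dBm
SNR = P_sig − N = −55.4 − (−93.51) = 38.11 dB → 38.1 dB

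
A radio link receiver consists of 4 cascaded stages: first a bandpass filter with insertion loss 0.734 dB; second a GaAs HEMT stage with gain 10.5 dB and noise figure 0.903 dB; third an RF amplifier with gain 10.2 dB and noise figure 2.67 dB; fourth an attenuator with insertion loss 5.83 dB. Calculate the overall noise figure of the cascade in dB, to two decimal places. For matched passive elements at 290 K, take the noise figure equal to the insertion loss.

Convert to linear (a loss of L dB is a gain of −L dB): F_i = 10^(NF_i/10), G_i = 10^(G_i,dB/10)
  Stage 1: F_1 = 10^(0.734/10) = 1.184, G_1 = 10^(−0.734/10) = 0.8445
  Stage 2: F_2 = 10^(0.903/10) = 1.231, G_2 = 10^(10.5/10) = 11.22
  Stage 3: F_3 = 10^(2.67/10) = 1.849, G_3 = 10^(10.2/10) = 10.47
  Stage 4: F_4 = 10^(5.83/10) = 3.828, G_4 = 10^(−5.83/10) = 0.2612
Friis cascade:
  F = 1.184 + (1.231 − 1)/0.8445 + (1.849 − 1)/9.475 + (3.828 − 1)/99.22 = 1.576
NF = 10 log₁₀(1.576) = 1.98 dB

1.98 dB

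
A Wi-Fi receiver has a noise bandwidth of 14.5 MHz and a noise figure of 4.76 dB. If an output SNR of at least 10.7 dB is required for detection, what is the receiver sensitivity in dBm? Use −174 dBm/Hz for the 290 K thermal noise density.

−86.9 dBm

Sensitivity = −174 + 10 log₁₀(B) + NF + SNR_min
= −174 + 71.61 + 4.76 + 10.7
= −86.93 dBm → −86.9 dBm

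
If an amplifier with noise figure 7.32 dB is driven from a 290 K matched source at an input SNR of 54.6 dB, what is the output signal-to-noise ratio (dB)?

47.28 dB

By definition F = SNR_in/SNR_out, so in dB: SNR_out = SNR_in − NF
SNR_out = 54.6 − 7.32 = 47.28 dB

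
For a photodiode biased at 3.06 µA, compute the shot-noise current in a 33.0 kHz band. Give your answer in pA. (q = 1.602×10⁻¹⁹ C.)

180 pA

I_n = √(2qI·B)
2qI·B = 2 × 1.602×10⁻¹⁹ × 3.06×10⁻⁶ × 3.30×10⁴ = 3.24×10⁻²⁰ A²
I_n = √(3.24×10⁻²⁰) = 1.80×10⁻¹⁰ A = 180 pA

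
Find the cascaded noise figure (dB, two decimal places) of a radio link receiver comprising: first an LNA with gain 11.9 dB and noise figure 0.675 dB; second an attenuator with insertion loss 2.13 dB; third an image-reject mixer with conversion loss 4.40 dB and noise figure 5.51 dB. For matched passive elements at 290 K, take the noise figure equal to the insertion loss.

1.70 dB

Convert to linear (a loss of L dB is a gain of −L dB): F_i = 10^(NF_i/10), G_i = 10^(G_i,dB/10)
  Stage 1: F_1 = 10^(0.675/10) = 1.168, G_1 = 10^(11.9/10) = 15.49
  Stage 2: F_2 = 10^(2.13/10) = 1.633, G_2 = 10^(−2.13/10) = 0.6124
  Stage 3: F_3 = 10^(5.51/10) = 3.556, G_3 = 10^(−4.40/10) = 0.3631
Friis cascade:
  F = 1.168 + (1.633 − 1)/15.49 + (3.556 − 1)/9.484 = 1.479
NF = 10 log₁₀(1.479) = 1.70 dB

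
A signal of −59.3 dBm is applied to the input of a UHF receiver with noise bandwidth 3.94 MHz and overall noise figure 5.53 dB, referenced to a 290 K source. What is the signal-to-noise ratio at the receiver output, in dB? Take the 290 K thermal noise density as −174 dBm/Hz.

Noise floor: N = −174 + 10 log₁₀(B) + NF
10 log₁₀(3.94×10⁶) = 65.95 dB
N = −174 + 65.95 + 5.53 = −102.52 dBm
SNR = P_sig − N = −59.3 − (−102.52) = 43.22 dB → 43.2 dB

43.2 dB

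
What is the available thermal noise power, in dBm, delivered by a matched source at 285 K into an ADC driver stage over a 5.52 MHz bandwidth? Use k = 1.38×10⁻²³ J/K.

−106.6 dBm

P_n = kTB = 1.38×10⁻²³ × 285 × 5.52×10⁶ = 2.17×10⁻¹⁴ W
In dBm: 10 log₁₀(2.17×10⁻¹⁴ / 10⁻³) = −106.6 dBm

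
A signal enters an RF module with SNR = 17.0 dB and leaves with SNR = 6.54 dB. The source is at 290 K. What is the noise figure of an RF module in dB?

NF (dB) = SNR_in(dB) − SNR_out(dB) when the source is at T₀
NF = 17.0 − 6.54 = 10.46 dB

10.46 dB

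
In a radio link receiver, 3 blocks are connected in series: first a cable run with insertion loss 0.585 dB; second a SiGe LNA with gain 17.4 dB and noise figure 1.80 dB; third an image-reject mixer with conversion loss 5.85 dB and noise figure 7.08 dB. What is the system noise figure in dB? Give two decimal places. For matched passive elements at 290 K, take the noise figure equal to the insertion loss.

Convert to linear (a loss of L dB is a gain of −L dB): F_i = 10^(NF_i/10), G_i = 10^(G_i,dB/10)
  Stage 1: F_1 = 10^(0.585/10) = 1.144, G_1 = 10^(−0.585/10) = 0.8740
  Stage 2: F_2 = 10^(1.80/10) = 1.514, G_2 = 10^(17.4/10) = 54.95
  Stage 3: F_3 = 10^(7.08/10) = 5.105, G_3 = 10^(−5.85/10) = 0.2600
Friis cascade:
  F = 1.144 + (1.514 − 1)/0.8740 + (5.105 − 1)/48.03 = 1.817
NF = 10 log₁₀(1.817) = 2.59 dB

2.59 dB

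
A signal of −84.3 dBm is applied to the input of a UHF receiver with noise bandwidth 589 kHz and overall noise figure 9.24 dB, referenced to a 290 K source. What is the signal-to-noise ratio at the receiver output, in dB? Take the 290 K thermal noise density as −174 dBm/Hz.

Noise floor: N = −174 + 10 log₁₀(B) + NF
10 log₁₀(5.89×10⁵) = 57.7 dB
N = −174 + 57.7 + 9.24 = −107.06 dBm
SNR = P_sig − N = −84.3 − (−107.06) = 22.76 dB → 22.8 dB

22.8 dB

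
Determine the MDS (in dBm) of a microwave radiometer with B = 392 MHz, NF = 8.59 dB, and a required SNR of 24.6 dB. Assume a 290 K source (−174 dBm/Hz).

Sensitivity = −174 + 10 log₁₀(B) + NF + SNR_min
= −174 + 85.93 + 8.59 + 24.6
= −54.88 dBm → −54.9 dBm

−54.9 dBm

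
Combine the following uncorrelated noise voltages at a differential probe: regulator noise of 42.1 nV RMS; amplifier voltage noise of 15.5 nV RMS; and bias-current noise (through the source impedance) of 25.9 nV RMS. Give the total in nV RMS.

Uncorrelated sources add in power (mean-square): V_tot = √(ΣV_i²)
V_tot = √[(4.21×10⁻⁸)² + (1.55×10⁻⁸)² + (2.59×10⁻⁸)²] = 5.18×10⁻⁸ V = 51.8 nV

51.8 nV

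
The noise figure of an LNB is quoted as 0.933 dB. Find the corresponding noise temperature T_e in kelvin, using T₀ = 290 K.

F = 10^(0.933/10) = 1.23965
T_e = (F − 1)·T₀ = (1.23965 − 1) × 290 = 69.5 K

69.5 K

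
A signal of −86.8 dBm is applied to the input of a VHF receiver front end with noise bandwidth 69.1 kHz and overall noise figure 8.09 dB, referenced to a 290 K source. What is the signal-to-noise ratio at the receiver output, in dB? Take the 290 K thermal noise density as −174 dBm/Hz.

Noise floor: N = −174 + 10 log₁₀(B) + NF
10 log₁₀(6.91×10⁴) = 48.39 dB
N = −174 + 48.39 + 8.09 = −117.52 dBm
SNR = P_sig − N = −86.8 − (−117.52) = 30.72 dB → 30.7 dB

30.7 dB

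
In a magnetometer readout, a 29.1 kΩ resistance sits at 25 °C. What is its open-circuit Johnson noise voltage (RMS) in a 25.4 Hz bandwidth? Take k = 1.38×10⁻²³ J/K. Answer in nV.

T = 25 °C + 273.15 = 298.15 K
V_n = √(4kTRB)
4kTRB = 4 × 1.38×10⁻²³ × 298.15 × 2.91×10⁴ × 2.54×10¹ = 1.22×10⁻¹⁴ V²
V_n = √(1.22×10⁻¹⁴) = 1.10×10⁻⁷ V = 110 nV

110 nV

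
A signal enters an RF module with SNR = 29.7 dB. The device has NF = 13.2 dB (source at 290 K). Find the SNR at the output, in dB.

16.5 dB

By definition F = SNR_in/SNR_out, so in dB: SNR_out = SNR_in − NF
SNR_out = 29.7 − 13.2 = 16.5 dB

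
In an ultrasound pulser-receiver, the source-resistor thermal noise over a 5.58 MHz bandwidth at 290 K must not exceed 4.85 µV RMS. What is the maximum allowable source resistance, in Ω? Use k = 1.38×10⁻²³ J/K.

263 Ω

Johnson–Nyquist: V_n = √(4kTRB) ⇒ R = V_n² / (4kTB)
4kTB = 4 × 1.38×10⁻²³ × 290 × 5.58×10⁶ = 8.93×10⁻¹⁴
R = (4.85×10⁻⁶)² / 8.93×10⁻¹⁴ = 2.63×10² Ω = 263 Ω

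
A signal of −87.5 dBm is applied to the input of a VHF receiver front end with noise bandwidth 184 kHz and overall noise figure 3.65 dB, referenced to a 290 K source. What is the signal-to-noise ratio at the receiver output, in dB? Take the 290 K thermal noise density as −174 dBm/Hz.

30.2 dB

Noise floor: N = −174 + 10 log₁₀(B) + NF
10 log₁₀(1.84×10⁵) = 52.65 dB
N = −174 + 52.65 + 3.65 = −117.70 dBm
SNR = P_sig − N = −87.5 − (−117.70) = 30.20 dB → 30.2 dB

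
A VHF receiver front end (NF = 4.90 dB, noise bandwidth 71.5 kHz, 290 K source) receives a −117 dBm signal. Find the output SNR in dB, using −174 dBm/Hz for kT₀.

3.6 dB

Noise floor: N = −174 + 10 log₁₀(B) + NF
10 log₁₀(7.15×10⁴) = 48.54 dB
N = −174 + 48.54 + 4.90 = −120.56 dBm
SNR = P_sig − N = −117 − (−120.56) = 3.56 dB → 3.6 dB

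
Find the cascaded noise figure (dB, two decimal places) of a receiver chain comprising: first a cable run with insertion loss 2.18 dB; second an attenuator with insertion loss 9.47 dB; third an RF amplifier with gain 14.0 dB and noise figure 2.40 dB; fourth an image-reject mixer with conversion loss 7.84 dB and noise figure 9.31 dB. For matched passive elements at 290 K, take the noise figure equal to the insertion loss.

Convert to linear (a loss of L dB is a gain of −L dB): F_i = 10^(NF_i/10), G_i = 10^(G_i,dB/10)
  Stage 1: F_1 = 10^(2.18/10) = 1.652, G_1 = 10^(−2.18/10) = 0.6053
  Stage 2: F_2 = 10^(9.47/10) = 8.851, G_2 = 10^(−9.47/10) = 0.1130
  Stage 3: F_3 = 10^(2.40/10) = 1.738, G_3 = 10^(14.0/10) = 25.12
  Stage 4: F_4 = 10^(9.31/10) = 8.531, G_4 = 10^(−7.84/10) = 0.1644
Friis cascade:
  F = 1.652 + (8.851 − 1)/0.6053 + (1.738 − 1)/0.06839 + (8.531 − 1)/1.718 = 29.79
NF = 10 log₁₀(29.79) = 14.74 dB

14.74 dB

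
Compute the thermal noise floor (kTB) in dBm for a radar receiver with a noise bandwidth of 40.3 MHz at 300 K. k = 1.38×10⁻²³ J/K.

−97.8 dBm

P_n = kTB = 1.38×10⁻²³ × 300 × 4.03×10⁷ = 1.67×10⁻¹³ W
In dBm: 10 log₁₀(1.67×10⁻¹³ / 10⁻³) = −97.8 dBm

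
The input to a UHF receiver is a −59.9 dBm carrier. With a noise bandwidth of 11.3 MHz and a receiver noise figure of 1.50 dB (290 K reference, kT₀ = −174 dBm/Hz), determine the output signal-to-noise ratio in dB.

42.1 dB

Noise floor: N = −174 + 10 log₁₀(B) + NF
10 log₁₀(1.13×10⁷) = 70.53 dB
N = −174 + 70.53 + 1.50 = −101.97 dBm
SNR = P_sig − N = −59.9 − (−101.97) = 42.07 dB → 42.1 dB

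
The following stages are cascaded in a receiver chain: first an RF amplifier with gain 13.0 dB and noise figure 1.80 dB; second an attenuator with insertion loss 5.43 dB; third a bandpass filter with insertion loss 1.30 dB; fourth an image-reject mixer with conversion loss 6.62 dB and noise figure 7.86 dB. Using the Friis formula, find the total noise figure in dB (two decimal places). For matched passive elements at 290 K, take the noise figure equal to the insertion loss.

Convert to linear (a loss of L dB is a gain of −L dB): F_i = 10^(NF_i/10), G_i = 10^(G_i,dB/10)
  Stage 1: F_1 = 10^(1.80/10) = 1.514, G_1 = 10^(13.0/10) = 19.95
  Stage 2: F_2 = 10^(5.43/10) = 3.491, G_2 = 10^(−5.43/10) = 0.2864
  Stage 3: F_3 = 10^(1.30/10) = 1.349, G_3 = 10^(−1.30/10) = 0.7413
  Stage 4: F_4 = 10^(7.86/10) = 6.109, G_4 = 10^(−6.62/10) = 0.2178
Friis cascade:
  F = 1.514 + (3.491 − 1)/19.95 + (1.349 − 1)/5.715 + (6.109 − 1)/4.236 = 2.906
NF = 10 log₁₀(2.906) = 4.63 dB

4.63 dB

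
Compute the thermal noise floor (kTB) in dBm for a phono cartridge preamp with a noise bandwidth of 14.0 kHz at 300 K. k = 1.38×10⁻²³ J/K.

−132.4 dBm

P_n = kTB = 1.38×10⁻²³ × 300 × 1.40×10⁴ = 5.80×10⁻¹⁷ W
In dBm: 10 log₁₀(5.80×10⁻¹⁷ / 10⁻³) = −132.4 dBm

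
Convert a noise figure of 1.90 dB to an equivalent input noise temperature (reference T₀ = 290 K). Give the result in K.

F = 10^(1.90/10) = 1.54882
T_e = (F − 1)·T₀ = (1.54882 − 1) × 290 = 159 K

159 K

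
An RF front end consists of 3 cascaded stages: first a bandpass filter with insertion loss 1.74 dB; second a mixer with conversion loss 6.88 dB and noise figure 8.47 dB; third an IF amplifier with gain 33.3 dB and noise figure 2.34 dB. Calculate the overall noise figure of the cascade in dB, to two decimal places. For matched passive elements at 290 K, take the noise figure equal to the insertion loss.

11.96 dB

Convert to linear (a loss of L dB is a gain of −L dB): F_i = 10^(NF_i/10), G_i = 10^(G_i,dB/10)
  Stage 1: F_1 = 10^(1.74/10) = 1.493, G_1 = 10^(−1.74/10) = 0.6699
  Stage 2: F_2 = 10^(8.47/10) = 7.031, G_2 = 10^(−6.88/10) = 0.2051
  Stage 3: F_3 = 10^(2.34/10) = 1.714, G_3 = 10^(33.3/10) = 2138
Friis cascade:
  F = 1.493 + (7.031 − 1)/0.6699 + (1.714 − 1)/0.1374 = 15.69
NF = 10 log₁₀(15.69) = 11.96 dB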